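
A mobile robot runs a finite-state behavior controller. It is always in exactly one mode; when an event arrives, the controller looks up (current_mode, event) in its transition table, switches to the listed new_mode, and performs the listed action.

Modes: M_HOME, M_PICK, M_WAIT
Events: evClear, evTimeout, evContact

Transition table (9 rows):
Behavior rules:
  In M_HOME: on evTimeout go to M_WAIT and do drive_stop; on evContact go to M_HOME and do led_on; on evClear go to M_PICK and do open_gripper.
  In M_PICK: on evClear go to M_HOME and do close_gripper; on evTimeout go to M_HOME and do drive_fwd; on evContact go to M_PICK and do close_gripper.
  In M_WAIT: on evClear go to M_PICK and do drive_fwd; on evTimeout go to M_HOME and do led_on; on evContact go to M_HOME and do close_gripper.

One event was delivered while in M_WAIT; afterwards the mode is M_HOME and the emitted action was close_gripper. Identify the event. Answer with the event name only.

evContact

try evClear: (M_WAIT, evClear) → (M_PICK, drive_fwd)
try evTimeout: (M_WAIT, evTimeout) → (M_HOME, led_on)
try evContact: (M_WAIT, evContact) → (M_HOME, close_gripper)  ← matches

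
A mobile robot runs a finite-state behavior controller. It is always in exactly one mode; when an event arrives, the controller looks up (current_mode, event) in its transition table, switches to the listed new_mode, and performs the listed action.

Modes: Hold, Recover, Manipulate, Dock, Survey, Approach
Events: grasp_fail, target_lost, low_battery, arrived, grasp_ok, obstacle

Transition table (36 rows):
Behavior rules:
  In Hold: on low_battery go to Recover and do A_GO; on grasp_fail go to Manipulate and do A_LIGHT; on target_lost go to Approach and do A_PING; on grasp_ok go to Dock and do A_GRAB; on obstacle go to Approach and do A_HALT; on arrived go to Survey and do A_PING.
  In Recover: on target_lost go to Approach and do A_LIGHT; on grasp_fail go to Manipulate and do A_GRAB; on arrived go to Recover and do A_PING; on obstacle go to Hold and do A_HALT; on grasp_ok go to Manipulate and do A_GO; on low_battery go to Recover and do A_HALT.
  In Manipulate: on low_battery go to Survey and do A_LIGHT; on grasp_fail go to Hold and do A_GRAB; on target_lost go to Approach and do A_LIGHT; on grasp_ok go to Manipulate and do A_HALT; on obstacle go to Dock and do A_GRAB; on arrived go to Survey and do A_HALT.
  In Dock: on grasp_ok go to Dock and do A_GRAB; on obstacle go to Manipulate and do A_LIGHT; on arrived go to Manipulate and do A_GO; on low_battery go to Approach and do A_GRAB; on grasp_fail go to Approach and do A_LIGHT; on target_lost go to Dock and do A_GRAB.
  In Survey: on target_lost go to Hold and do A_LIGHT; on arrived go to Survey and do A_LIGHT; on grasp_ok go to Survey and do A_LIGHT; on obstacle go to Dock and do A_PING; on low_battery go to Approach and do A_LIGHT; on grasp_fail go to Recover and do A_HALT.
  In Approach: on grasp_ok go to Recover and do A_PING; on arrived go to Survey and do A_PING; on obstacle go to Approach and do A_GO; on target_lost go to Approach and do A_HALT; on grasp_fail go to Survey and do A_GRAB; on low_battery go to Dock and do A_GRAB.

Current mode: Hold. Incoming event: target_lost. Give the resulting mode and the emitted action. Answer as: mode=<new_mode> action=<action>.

current mode = Hold; filter table to that mode:
  (Hold, low_battery) → (Recover, A_GO)
  (Hold, grasp_fail) → (Manipulate, A_LIGHT)
  (Hold, target_lost) → (Approach, A_PING)  ← event matches
  (Hold, grasp_ok) → (Dock, A_GRAB)
  (Hold, obstacle) → (Approach, A_HALT)
  (Hold, arrived) → (Survey, A_PING)
event = target_lost selects (Approach, A_PING)

mode=Approach action=A_PING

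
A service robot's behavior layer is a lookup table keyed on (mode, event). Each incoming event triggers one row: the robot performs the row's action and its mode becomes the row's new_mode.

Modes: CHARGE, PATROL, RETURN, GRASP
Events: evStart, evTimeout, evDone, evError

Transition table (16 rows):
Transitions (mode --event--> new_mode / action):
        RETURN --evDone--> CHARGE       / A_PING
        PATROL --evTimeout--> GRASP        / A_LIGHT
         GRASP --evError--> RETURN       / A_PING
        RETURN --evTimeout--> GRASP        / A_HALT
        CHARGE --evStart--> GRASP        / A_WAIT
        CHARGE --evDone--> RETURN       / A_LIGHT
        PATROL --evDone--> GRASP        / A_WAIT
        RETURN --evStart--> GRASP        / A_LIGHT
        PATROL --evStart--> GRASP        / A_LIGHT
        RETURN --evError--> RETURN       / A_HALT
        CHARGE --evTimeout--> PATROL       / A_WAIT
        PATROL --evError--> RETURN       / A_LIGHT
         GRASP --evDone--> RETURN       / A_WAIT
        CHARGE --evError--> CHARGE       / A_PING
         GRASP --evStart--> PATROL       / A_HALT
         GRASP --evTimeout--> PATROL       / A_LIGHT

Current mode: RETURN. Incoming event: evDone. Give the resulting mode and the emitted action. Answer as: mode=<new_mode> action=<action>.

mode=CHARGE action=A_PING

current mode = RETURN; filter table to that mode:
  (RETURN, evDone) → (CHARGE, A_PING)  ← event matches
  (RETURN, evTimeout) → (GRASP, A_HALT)
  (RETURN, evStart) → (GRASP, A_LIGHT)
  (RETURN, evError) → (RETURN, A_HALT)
event = evDone selects (CHARGE, A_PING)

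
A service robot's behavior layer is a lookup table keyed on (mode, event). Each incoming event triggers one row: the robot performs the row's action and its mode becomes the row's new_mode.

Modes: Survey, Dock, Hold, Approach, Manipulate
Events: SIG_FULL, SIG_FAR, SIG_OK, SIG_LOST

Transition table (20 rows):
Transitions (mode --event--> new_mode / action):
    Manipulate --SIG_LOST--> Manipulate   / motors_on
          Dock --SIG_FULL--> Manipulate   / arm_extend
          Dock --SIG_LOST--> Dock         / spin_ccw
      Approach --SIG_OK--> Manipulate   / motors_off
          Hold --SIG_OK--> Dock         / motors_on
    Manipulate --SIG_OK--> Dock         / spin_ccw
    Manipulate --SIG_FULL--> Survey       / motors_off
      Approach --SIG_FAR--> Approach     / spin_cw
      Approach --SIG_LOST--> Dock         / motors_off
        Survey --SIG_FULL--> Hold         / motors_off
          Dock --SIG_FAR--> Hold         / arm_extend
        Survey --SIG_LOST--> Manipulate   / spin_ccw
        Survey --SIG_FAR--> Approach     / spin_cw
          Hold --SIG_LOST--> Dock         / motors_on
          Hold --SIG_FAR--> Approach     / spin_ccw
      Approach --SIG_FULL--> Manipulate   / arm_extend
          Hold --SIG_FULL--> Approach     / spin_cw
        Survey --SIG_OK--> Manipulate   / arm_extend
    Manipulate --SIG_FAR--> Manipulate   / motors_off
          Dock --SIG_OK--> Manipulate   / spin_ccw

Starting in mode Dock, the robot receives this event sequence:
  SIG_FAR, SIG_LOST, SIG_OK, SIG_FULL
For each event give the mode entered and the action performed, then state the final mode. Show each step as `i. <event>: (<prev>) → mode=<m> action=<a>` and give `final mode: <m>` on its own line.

final mode: Survey

1. SIG_FAR: (Dock) → mode=Hold action=arm_extend
2. SIG_LOST: (Hold) → mode=Dock action=motors_on
3. SIG_OK: (Dock) → mode=Manipulate action=spin_ccw
4. SIG_FULL: (Manipulate) → mode=Survey action=motors_off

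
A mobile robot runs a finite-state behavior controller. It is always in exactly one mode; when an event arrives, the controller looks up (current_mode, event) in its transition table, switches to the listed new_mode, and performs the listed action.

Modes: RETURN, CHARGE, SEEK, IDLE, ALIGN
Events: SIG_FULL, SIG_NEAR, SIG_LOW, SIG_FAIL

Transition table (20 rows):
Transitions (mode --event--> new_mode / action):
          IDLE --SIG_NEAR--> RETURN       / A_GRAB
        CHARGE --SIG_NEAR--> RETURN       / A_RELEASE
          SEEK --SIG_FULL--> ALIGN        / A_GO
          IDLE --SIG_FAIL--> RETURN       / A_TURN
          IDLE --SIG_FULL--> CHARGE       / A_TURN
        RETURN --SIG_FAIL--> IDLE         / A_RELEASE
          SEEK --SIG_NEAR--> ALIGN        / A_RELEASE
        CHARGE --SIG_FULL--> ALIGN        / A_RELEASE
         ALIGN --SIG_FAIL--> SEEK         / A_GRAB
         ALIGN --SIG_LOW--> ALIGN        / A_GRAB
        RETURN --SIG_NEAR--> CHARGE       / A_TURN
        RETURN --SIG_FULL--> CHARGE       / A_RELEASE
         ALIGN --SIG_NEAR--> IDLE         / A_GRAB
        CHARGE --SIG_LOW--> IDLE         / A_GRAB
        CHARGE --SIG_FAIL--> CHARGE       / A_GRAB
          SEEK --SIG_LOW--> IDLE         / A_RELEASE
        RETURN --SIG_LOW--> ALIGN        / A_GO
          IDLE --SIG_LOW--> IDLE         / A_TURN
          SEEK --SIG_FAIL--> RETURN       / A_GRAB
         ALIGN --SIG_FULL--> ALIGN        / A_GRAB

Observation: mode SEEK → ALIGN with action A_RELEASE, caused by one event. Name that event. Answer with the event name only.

try SIG_FULL: (SEEK, SIG_FULL) → (ALIGN, A_GO)
try SIG_NEAR: (SEEK, SIG_NEAR) → (ALIGN, A_RELEASE)  ← matches
try SIG_LOW: (SEEK, SIG_LOW) → (IDLE, A_RELEASE)
try SIG_FAIL: (SEEK, SIG_FAIL) → (RETURN, A_GRAB)

SIG_NEAR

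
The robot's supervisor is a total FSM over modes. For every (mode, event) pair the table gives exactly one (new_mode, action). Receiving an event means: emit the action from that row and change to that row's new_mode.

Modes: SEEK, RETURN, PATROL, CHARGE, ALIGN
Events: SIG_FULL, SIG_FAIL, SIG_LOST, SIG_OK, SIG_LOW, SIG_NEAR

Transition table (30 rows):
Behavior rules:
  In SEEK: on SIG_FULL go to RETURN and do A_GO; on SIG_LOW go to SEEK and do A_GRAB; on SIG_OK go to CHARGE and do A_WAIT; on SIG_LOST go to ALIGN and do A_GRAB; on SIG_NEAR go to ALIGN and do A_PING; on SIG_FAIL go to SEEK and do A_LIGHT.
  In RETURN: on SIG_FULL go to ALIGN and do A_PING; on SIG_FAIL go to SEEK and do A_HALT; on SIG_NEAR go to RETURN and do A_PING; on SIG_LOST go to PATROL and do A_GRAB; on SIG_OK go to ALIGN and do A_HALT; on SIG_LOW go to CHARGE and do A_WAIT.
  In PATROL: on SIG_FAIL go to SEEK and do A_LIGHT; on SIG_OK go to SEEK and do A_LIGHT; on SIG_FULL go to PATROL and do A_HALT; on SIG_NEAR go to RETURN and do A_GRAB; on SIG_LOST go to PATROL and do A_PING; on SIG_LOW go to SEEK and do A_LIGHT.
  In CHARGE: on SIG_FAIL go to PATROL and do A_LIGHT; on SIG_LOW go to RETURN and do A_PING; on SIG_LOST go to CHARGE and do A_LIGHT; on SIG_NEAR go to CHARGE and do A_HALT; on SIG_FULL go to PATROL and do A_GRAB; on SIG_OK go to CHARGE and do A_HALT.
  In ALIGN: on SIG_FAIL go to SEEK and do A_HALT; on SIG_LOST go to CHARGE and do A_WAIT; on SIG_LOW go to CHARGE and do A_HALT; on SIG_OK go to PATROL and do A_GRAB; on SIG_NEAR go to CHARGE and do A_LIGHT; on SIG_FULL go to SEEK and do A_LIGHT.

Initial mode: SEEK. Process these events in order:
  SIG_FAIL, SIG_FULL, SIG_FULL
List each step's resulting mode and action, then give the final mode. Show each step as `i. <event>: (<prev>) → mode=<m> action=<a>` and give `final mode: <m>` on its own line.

final mode: ALIGN

1. SIG_FAIL: (SEEK) → mode=SEEK action=A_LIGHT
2. SIG_FULL: (SEEK) → mode=RETURN action=A_GO
3. SIG_FULL: (RETURN) → mode=ALIGN action=A_PING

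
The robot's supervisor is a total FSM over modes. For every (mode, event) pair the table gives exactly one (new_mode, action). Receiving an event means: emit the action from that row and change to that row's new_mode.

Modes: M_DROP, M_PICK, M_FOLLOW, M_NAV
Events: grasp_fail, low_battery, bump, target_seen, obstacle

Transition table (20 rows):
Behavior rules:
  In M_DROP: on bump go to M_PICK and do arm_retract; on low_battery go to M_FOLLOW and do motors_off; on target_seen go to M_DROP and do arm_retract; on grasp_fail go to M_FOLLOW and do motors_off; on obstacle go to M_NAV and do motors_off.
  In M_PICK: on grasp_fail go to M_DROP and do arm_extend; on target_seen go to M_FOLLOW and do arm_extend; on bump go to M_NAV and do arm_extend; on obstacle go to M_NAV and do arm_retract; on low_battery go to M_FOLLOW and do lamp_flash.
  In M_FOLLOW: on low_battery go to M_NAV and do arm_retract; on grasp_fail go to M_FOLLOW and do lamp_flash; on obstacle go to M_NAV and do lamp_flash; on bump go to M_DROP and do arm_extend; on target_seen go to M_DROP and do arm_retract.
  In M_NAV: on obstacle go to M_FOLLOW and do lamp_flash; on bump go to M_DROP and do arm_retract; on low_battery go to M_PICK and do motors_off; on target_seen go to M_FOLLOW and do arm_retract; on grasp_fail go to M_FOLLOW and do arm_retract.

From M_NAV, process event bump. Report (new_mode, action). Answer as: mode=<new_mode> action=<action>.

current mode = M_NAV; filter table to that mode:
  (M_NAV, obstacle) → (M_FOLLOW, lamp_flash)
  (M_NAV, bump) → (M_DROP, arm_retract)  ← event matches
  (M_NAV, low_battery) → (M_PICK, motors_off)
  (M_NAV, target_seen) → (M_FOLLOW, arm_retract)
  (M_NAV, grasp_fail) → (M_FOLLOW, arm_retract)
event = bump selects (M_DROP, arm_retract)

mode=M_DROP action=arm_retract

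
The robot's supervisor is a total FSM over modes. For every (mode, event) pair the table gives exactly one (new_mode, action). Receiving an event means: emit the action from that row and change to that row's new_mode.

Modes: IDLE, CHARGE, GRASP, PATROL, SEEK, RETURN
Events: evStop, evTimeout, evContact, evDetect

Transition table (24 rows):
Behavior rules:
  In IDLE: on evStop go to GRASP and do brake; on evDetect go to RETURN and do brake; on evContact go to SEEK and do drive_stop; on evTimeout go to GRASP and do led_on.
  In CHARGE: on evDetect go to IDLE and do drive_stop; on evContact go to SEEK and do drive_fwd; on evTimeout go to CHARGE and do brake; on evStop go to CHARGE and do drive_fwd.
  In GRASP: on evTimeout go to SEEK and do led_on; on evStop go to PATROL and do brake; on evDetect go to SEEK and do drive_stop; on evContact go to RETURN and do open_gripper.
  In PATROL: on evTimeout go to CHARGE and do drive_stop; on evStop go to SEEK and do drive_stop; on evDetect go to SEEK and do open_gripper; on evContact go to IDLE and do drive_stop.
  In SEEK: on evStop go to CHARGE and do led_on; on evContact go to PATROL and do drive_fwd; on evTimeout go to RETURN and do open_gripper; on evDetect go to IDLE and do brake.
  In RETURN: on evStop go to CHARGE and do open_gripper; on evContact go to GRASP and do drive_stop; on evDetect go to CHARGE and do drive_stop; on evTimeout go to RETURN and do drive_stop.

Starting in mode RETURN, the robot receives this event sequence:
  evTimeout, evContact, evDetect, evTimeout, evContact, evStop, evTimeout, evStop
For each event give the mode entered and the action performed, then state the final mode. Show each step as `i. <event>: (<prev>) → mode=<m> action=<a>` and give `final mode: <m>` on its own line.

1. evTimeout: (RETURN) → mode=RETURN action=drive_stop
2. evContact: (RETURN) → mode=GRASP action=drive_stop
3. evDetect: (GRASP) → mode=SEEK action=drive_stop
4. evTimeout: (SEEK) → mode=RETURN action=open_gripper
5. evContact: (RETURN) → mode=GRASP action=drive_stop
6. evStop: (GRASP) → mode=PATROL action=brake
7. evTimeout: (PATROL) → mode=CHARGE action=drive_stop
8. evStop: (CHARGE) → mode=CHARGE action=drive_fwd

final mode: CHARGE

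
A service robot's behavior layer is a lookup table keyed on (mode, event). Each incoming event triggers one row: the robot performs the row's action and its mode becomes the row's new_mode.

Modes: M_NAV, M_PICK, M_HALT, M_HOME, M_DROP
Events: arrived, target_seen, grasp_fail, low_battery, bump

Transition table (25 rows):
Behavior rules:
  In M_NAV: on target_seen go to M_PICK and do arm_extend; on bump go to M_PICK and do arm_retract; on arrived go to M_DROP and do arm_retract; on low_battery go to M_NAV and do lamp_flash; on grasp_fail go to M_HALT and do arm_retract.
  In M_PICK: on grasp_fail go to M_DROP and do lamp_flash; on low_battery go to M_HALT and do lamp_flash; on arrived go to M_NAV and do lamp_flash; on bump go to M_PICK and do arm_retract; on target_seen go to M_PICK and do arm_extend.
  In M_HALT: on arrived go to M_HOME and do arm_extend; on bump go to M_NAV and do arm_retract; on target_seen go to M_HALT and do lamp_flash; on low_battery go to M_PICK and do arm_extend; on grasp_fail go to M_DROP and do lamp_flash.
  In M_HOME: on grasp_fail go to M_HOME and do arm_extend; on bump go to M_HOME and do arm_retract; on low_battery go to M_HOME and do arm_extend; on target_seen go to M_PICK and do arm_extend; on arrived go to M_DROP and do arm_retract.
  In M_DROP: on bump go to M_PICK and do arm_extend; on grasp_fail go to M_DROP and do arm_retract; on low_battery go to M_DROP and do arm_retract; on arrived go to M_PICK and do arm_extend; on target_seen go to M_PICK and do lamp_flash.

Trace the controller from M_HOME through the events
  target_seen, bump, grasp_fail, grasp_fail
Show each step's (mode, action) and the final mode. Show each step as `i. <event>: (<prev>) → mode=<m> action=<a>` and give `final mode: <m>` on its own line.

final mode: M_DROP

1. target_seen: (M_HOME) → mode=M_PICK action=arm_extend
2. bump: (M_PICK) → mode=M_PICK action=arm_retract
3. grasp_fail: (M_PICK) → mode=M_DROP action=lamp_flash
4. grasp_fail: (M_DROP) → mode=M_DROP action=arm_retract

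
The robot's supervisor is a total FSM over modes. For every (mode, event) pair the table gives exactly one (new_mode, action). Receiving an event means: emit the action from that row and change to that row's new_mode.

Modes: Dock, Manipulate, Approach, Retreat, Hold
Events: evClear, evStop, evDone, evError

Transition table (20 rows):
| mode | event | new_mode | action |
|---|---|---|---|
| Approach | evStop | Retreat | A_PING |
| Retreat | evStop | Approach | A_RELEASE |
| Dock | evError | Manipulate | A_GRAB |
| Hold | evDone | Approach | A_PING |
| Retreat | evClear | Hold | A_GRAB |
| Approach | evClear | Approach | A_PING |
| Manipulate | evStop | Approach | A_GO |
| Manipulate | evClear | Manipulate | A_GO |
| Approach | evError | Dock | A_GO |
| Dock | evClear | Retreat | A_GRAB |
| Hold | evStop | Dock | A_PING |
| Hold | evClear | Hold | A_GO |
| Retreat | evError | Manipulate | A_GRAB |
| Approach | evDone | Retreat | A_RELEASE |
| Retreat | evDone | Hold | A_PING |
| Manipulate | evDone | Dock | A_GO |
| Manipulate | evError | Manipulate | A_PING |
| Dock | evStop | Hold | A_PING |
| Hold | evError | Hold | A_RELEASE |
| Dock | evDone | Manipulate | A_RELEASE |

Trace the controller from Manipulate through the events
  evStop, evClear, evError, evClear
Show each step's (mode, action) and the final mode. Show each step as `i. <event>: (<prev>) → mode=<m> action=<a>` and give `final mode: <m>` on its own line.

1. evStop: (Manipulate) → mode=Approach action=A_GO
2. evClear: (Approach) → mode=Approach action=A_PING
3. evError: (Approach) → mode=Dock action=A_GO
4. evClear: (Dock) → mode=Retreat action=A_GRAB

final mode: Retreat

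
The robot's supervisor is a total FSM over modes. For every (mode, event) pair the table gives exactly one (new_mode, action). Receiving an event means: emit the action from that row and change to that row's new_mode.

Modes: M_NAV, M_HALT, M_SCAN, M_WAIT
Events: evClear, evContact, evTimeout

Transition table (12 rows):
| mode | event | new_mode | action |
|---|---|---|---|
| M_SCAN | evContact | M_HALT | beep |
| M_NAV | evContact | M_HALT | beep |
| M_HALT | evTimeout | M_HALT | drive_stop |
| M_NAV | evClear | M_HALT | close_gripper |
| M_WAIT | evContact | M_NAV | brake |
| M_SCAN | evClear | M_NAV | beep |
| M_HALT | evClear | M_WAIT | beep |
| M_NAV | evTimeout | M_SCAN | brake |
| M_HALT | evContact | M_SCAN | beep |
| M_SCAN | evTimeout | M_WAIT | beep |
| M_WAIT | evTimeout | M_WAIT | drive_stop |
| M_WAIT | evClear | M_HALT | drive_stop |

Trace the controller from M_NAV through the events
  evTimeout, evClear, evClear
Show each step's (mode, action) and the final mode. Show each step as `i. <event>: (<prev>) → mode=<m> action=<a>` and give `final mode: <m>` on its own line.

1. evTimeout: (M_NAV) → mode=M_SCAN action=brake
2. evClear: (M_SCAN) → mode=M_NAV action=beep
3. evClear: (M_NAV) → mode=M_HALT action=close_gripper

final mode: M_HALT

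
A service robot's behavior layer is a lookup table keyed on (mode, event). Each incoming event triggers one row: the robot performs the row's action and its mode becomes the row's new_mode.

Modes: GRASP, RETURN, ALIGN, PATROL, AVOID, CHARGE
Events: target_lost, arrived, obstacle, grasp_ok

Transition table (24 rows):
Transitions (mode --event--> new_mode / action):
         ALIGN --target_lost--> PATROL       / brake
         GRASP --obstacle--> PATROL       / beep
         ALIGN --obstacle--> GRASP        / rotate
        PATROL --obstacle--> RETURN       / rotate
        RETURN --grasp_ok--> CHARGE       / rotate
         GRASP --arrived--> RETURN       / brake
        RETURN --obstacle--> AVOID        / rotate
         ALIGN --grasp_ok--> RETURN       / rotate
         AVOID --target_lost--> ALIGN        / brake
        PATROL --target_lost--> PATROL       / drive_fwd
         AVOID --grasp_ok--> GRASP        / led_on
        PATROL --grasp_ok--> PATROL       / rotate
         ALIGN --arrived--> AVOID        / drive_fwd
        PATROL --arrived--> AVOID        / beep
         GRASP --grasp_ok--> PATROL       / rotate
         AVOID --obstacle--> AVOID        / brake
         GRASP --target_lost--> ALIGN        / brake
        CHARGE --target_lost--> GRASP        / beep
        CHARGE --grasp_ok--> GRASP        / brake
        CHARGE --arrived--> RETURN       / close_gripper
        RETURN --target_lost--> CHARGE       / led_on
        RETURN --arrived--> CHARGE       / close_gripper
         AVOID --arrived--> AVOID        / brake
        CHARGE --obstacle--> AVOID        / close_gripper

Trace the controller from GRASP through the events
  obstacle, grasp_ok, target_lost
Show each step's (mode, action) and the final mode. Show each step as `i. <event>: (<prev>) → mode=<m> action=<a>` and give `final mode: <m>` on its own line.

1. obstacle: (GRASP) → mode=PATROL action=beep
2. grasp_ok: (PATROL) → mode=PATROL action=rotate
3. target_lost: (PATROL) → mode=PATROL action=drive_fwd

final mode: PATROL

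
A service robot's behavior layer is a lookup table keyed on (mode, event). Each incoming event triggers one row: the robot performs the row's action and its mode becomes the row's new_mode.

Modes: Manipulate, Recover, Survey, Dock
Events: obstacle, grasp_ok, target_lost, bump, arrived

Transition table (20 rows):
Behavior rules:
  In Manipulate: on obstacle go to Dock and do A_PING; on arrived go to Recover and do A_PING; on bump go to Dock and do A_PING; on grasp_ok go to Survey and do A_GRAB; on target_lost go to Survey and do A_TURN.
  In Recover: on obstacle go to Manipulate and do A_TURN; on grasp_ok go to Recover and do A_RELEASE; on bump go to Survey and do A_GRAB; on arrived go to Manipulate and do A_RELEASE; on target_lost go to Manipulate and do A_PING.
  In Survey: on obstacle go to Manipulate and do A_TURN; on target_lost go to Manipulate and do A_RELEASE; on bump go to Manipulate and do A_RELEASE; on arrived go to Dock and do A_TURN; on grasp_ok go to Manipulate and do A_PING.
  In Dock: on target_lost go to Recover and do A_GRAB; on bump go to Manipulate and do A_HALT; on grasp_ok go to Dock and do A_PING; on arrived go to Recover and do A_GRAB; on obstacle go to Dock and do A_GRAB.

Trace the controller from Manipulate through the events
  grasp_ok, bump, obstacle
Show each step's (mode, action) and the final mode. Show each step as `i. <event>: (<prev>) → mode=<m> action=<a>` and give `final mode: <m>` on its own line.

1. grasp_ok: (Manipulate) → mode=Survey action=A_GRAB
2. bump: (Survey) → mode=Manipulate action=A_RELEASE
3. obstacle: (Manipulate) → mode=Dock action=A_PING

final mode: Dock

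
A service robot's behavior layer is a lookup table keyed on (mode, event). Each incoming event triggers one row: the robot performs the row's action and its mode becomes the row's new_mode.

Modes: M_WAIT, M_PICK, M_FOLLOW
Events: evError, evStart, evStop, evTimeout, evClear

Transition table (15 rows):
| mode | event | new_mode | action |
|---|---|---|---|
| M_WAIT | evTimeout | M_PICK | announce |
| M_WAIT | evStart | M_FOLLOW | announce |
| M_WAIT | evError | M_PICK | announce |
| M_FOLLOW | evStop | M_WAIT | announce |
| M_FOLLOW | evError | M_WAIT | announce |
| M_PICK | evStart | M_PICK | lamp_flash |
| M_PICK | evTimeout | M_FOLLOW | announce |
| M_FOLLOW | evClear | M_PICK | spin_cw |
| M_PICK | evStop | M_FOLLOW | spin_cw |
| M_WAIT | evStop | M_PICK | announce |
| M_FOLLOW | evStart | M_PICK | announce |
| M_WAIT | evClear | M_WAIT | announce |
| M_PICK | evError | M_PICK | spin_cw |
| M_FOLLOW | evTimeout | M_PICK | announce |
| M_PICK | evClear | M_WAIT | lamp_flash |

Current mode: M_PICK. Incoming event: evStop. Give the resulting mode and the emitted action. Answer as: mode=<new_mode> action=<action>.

mode=M_FOLLOW action=spin_cw

current mode = M_PICK; filter table to that mode:
  (M_PICK, evStart) → (M_PICK, lamp_flash)
  (M_PICK, evTimeout) → (M_FOLLOW, announce)
  (M_PICK, evStop) → (M_FOLLOW, spin_cw)  ← event matches
  (M_PICK, evError) → (M_PICK, spin_cw)
  (M_PICK, evClear) → (M_WAIT, lamp_flash)
event = evStop selects (M_FOLLOW, spin_cw)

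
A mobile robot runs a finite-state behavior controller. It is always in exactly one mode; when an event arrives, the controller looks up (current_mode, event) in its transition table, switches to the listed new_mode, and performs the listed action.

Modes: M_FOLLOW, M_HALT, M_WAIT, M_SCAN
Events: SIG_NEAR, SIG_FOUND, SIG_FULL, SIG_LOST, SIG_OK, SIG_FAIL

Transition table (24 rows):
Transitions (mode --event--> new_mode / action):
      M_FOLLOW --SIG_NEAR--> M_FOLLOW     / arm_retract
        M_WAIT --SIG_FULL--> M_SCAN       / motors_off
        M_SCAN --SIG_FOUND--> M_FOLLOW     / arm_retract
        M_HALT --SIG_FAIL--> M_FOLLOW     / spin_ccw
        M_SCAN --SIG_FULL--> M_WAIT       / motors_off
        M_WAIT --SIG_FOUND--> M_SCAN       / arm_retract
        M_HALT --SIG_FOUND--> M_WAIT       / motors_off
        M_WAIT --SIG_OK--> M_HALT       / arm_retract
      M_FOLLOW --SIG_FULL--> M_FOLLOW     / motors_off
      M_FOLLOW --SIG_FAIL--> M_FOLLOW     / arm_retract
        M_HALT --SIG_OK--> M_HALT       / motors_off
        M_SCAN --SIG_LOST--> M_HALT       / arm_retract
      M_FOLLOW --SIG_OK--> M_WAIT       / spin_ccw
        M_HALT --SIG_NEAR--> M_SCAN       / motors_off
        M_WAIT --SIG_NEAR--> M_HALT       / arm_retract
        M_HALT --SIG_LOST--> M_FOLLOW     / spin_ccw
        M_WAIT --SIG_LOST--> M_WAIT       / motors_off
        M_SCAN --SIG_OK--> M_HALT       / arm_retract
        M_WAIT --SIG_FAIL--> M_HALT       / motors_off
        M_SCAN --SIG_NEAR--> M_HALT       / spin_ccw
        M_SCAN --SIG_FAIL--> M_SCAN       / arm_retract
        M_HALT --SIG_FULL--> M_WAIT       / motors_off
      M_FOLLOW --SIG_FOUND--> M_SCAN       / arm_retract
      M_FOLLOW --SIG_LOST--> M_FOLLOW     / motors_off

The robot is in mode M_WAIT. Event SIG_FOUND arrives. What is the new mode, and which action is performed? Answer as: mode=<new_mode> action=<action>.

mode=M_SCAN action=arm_retract

current mode = M_WAIT; filter table to that mode:
  (M_WAIT, SIG_FULL) → (M_SCAN, motors_off)
  (M_WAIT, SIG_FOUND) → (M_SCAN, arm_retract)  ← event matches
  (M_WAIT, SIG_OK) → (M_HALT, arm_retract)
  (M_WAIT, SIG_NEAR) → (M_HALT, arm_retract)
  (M_WAIT, SIG_LOST) → (M_WAIT, motors_off)
  (M_WAIT, SIG_FAIL) → (M_HALT, motors_off)
event = SIG_FOUND selects (M_SCAN, arm_retract)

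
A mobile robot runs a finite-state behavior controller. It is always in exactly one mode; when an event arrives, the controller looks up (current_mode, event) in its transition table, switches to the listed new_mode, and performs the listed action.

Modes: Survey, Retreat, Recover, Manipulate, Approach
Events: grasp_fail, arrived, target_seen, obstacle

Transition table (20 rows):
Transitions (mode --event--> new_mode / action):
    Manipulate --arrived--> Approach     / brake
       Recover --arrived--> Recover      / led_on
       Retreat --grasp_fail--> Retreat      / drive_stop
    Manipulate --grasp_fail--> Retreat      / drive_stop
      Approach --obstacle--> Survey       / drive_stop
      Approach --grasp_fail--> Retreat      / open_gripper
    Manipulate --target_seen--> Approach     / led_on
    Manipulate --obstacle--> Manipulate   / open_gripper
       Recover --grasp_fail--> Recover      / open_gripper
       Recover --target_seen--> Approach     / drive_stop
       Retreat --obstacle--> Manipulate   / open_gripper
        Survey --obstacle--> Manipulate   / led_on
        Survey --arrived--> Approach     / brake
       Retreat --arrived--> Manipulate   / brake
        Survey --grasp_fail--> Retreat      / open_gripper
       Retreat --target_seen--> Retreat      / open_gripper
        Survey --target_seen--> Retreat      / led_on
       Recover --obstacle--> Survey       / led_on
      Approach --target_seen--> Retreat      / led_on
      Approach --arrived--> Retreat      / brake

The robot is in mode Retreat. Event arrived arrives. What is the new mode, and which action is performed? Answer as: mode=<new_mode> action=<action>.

current mode = Retreat; filter table to that mode:
  (Retreat, grasp_fail) → (Retreat, drive_stop)
  (Retreat, obstacle) → (Manipulate, open_gripper)
  (Retreat, arrived) → (Manipulate, brake)  ← event matches
  (Retreat, target_seen) → (Retreat, open_gripper)
event = arrived selects (Manipulate, brake)

mode=Manipulate action=brake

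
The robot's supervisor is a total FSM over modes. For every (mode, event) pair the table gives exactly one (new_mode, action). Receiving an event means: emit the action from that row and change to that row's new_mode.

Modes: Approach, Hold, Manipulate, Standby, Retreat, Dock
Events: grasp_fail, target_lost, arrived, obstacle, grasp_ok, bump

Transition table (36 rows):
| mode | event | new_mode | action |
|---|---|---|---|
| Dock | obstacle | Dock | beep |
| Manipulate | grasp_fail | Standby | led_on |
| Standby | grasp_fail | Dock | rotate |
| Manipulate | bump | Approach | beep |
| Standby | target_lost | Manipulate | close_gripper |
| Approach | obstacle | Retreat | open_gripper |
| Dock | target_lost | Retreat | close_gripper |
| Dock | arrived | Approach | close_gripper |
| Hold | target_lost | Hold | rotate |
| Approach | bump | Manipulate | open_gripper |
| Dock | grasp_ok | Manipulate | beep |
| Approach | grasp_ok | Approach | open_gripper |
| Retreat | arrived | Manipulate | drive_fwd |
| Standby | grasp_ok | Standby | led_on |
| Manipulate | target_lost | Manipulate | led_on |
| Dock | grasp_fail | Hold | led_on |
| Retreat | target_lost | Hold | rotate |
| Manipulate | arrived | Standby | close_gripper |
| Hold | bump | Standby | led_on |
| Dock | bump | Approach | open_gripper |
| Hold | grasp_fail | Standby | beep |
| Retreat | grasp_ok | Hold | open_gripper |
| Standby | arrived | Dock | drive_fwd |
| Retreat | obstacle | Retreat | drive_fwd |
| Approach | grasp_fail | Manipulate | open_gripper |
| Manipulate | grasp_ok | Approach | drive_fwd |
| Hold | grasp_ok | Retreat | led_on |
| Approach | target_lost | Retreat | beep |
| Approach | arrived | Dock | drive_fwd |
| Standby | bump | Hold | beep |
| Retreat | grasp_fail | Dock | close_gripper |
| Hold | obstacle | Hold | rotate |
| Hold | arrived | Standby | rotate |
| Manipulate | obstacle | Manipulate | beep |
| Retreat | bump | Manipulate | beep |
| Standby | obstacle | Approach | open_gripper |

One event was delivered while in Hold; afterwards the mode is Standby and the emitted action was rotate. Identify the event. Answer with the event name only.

try grasp_fail: (Hold, grasp_fail) → (Standby, beep)
try target_lost: (Hold, target_lost) → (Hold, rotate)
try arrived: (Hold, arrived) → (Standby, rotate)  ← matches
try obstacle: (Hold, obstacle) → (Hold, rotate)
try grasp_ok: (Hold, grasp_ok) → (Retreat, led_on)
try bump: (Hold, bump) → (Standby, led_on)

arrived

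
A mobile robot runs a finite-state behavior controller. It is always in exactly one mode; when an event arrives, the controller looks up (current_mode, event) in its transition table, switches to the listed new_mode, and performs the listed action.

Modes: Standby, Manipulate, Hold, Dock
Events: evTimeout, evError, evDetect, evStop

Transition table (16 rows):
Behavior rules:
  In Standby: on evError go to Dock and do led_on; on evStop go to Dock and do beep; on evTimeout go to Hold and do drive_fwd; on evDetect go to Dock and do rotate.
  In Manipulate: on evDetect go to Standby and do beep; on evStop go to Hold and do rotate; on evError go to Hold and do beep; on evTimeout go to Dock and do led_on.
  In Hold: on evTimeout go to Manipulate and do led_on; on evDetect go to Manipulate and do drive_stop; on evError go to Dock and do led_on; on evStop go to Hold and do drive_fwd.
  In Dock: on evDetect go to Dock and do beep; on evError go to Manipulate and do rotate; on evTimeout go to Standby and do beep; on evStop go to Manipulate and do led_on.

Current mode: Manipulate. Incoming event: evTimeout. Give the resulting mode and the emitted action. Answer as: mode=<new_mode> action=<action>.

mode=Dock action=led_on

current mode = Manipulate; filter table to that mode:
  (Manipulate, evDetect) → (Standby, beep)
  (Manipulate, evStop) → (Hold, rotate)
  (Manipulate, evError) → (Hold, beep)
  (Manipulate, evTimeout) → (Dock, led_on)  ← event matches
event = evTimeout selects (Dock, led_on)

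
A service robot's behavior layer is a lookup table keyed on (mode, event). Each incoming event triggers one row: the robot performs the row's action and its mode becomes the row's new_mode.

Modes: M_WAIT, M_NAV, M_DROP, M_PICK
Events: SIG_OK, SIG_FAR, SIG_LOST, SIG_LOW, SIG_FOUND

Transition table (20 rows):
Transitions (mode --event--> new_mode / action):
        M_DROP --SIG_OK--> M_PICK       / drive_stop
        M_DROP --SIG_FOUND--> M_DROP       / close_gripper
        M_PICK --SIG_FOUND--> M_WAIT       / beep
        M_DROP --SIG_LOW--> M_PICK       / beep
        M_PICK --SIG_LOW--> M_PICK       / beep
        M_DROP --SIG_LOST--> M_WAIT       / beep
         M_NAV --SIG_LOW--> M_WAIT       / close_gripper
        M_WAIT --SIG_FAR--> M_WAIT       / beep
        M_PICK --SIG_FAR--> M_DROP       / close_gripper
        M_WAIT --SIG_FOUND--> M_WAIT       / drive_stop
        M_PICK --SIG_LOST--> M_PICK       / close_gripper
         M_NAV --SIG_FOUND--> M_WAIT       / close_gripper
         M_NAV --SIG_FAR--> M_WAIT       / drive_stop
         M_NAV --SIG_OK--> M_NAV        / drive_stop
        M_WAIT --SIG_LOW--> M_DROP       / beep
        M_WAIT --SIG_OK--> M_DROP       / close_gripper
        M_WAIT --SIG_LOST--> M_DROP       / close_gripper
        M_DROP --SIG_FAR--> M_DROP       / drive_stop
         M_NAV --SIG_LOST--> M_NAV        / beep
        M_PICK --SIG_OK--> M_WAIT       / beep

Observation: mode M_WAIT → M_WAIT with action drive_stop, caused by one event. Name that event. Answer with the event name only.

SIG_FOUND

try SIG_OK: (M_WAIT, SIG_OK) → (M_DROP, close_gripper)
try SIG_FAR: (M_WAIT, SIG_FAR) → (M_WAIT, beep)
try SIG_LOST: (M_WAIT, SIG_LOST) → (M_DROP, close_gripper)
try SIG_LOW: (M_WAIT, SIG_LOW) → (M_DROP, beep)
try SIG_FOUND: (M_WAIT, SIG_FOUND) → (M_WAIT, drive_stop)  ← matches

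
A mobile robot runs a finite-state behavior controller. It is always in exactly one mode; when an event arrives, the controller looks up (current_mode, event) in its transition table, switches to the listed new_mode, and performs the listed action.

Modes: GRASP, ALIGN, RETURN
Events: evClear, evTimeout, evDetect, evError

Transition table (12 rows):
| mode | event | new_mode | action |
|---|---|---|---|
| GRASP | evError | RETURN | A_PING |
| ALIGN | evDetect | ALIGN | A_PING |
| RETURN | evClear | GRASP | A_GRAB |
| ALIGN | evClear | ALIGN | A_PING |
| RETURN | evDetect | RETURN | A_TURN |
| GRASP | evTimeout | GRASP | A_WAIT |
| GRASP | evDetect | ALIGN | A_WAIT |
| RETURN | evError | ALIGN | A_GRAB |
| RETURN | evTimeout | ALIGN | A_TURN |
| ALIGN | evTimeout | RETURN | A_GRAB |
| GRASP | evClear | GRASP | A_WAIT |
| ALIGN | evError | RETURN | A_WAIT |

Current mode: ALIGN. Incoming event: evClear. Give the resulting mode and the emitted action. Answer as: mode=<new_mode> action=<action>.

mode=ALIGN action=A_PING

current mode = ALIGN; filter table to that mode:
  (ALIGN, evDetect) → (ALIGN, A_PING)
  (ALIGN, evClear) → (ALIGN, A_PING)  ← event matches
  (ALIGN, evTimeout) → (RETURN, A_GRAB)
  (ALIGN, evError) → (RETURN, A_WAIT)
event = evClear selects (ALIGN, A_PING)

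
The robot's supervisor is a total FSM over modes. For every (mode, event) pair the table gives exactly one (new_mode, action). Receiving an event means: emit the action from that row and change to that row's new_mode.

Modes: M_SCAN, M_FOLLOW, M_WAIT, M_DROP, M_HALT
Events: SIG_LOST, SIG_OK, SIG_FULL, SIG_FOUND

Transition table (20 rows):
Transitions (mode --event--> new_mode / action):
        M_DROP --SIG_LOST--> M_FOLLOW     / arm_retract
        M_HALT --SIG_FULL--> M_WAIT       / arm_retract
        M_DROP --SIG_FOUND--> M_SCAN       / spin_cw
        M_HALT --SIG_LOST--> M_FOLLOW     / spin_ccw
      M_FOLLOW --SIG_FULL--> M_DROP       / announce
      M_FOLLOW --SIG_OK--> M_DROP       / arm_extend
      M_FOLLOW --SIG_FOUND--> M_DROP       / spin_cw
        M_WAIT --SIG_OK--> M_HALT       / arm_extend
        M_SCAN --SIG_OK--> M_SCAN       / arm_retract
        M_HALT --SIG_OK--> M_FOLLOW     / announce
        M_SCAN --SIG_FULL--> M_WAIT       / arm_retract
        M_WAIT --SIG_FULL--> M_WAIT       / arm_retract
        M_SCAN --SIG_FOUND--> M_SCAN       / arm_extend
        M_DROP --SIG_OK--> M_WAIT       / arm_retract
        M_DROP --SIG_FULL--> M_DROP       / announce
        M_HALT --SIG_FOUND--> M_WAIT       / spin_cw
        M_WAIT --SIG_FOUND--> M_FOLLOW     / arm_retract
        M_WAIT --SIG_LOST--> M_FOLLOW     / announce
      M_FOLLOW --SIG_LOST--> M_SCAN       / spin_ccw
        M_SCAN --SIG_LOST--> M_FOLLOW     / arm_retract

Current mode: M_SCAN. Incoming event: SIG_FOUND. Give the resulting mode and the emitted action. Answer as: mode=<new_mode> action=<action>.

mode=M_SCAN action=arm_extend

current mode = M_SCAN; filter table to that mode:
  (M_SCAN, SIG_OK) → (M_SCAN, arm_retract)
  (M_SCAN, SIG_FULL) → (M_WAIT, arm_retract)
  (M_SCAN, SIG_FOUND) → (M_SCAN, arm_extend)  ← event matches
  (M_SCAN, SIG_LOST) → (M_FOLLOW, arm_retract)
event = SIG_FOUND selects (M_SCAN, arm_extend)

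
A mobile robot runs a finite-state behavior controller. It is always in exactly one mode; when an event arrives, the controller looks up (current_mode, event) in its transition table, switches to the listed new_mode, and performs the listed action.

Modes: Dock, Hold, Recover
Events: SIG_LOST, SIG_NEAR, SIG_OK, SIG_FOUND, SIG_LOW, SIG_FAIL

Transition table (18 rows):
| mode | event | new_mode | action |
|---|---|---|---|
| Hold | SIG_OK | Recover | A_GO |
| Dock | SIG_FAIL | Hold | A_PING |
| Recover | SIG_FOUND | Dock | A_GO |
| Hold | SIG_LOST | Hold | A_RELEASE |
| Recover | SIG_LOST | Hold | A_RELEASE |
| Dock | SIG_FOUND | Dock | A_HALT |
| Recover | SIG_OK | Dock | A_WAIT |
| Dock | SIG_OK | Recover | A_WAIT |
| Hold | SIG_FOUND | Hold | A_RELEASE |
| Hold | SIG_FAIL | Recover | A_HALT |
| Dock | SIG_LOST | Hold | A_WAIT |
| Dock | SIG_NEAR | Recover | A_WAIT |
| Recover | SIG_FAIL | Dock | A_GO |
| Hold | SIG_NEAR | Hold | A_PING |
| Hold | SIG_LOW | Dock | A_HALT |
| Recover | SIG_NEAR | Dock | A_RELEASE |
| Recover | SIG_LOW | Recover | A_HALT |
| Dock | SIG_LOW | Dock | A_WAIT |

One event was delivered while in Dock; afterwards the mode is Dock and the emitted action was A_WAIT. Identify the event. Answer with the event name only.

SIG_LOW

try SIG_LOST: (Dock, SIG_LOST) → (Hold, A_WAIT)
try SIG_NEAR: (Dock, SIG_NEAR) → (Recover, A_WAIT)
try SIG_OK: (Dock, SIG_OK) → (Recover, A_WAIT)
try SIG_FOUND: (Dock, SIG_FOUND) → (Dock, A_HALT)
try SIG_LOW: (Dock, SIG_LOW) → (Dock, A_WAIT)  ← matches
try SIG_FAIL: (Dock, SIG_FAIL) → (Hold, A_PING)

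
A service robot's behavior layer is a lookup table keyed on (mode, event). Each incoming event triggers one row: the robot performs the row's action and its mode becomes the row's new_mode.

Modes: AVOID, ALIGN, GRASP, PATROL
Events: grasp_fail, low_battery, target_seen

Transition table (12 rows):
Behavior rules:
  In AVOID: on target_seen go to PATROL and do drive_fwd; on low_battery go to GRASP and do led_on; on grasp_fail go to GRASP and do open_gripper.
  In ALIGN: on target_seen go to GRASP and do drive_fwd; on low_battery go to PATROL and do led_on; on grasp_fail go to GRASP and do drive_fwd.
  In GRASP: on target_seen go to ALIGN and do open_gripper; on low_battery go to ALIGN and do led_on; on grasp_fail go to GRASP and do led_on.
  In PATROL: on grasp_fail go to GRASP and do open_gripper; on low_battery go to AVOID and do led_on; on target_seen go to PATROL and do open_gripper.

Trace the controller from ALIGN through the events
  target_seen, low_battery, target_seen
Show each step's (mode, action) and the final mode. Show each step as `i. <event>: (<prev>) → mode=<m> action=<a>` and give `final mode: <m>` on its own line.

1. target_seen: (ALIGN) → mode=GRASP action=drive_fwd
2. low_battery: (GRASP) → mode=ALIGN action=led_on
3. target_seen: (ALIGN) → mode=GRASP action=drive_fwd

final mode: GRASP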